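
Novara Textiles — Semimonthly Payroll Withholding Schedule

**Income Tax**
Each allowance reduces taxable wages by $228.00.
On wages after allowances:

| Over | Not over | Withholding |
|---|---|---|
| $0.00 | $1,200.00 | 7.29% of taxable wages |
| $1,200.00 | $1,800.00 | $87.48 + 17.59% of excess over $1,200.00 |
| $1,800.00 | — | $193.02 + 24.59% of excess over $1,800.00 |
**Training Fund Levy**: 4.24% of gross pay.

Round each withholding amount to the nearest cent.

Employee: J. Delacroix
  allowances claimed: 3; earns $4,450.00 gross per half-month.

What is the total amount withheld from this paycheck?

Income Tax: taxable = $4,450.00 − 3×$228.00 = $3,766.00
  $193.02 + 24.59% × ($3,766.00 − $1,800.00) = $193.02 + 24.59% × $1,966.00 = $676.46
Training Fund Levy: 4.24% × $4,450.00 = $188.68
Total: $676.46 + $188.68 = $865.14

$865.14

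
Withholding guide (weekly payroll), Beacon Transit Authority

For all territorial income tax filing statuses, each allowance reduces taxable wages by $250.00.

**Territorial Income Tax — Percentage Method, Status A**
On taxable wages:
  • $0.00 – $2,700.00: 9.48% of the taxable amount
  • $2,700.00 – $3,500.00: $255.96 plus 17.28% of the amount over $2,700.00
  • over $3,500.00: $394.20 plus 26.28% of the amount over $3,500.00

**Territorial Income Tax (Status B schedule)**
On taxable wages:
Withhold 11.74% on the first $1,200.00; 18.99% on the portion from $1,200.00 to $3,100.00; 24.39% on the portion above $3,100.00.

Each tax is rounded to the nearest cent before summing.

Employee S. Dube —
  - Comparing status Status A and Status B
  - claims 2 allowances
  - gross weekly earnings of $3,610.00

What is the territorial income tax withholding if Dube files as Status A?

$326.81

Territorial Income Tax (Status A): taxable = $3,610.00 − 2×$250.00 = $3,110.00
  $255.96 + 17.28% × ($3,110.00 − $2,700.00) = $255.96 + 17.28% × $410.00 = $326.81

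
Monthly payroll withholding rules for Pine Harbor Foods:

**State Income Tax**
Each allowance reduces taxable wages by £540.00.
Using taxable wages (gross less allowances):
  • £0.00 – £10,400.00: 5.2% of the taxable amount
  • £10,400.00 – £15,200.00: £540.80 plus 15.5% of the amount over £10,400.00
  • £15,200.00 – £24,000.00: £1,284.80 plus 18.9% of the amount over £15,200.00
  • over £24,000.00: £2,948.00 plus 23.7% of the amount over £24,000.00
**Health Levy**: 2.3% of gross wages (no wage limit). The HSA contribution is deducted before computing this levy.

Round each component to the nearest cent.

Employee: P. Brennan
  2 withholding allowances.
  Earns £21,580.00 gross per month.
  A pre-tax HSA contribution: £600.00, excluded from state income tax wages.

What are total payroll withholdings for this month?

£2,655.64

State Income Tax: taxable = £21,580.00 − £600.00 − 2×£540.00 = £19,900.00
  £1,284.80 + 18.9% × (£19,900.00 − £15,200.00) = £1,284.80 + 18.9% × £4,700.00 = £2,173.10
Health Levy: 2.3% × £20,980.00 = £482.54
Total: £2,173.10 + £482.54 = £2,655.64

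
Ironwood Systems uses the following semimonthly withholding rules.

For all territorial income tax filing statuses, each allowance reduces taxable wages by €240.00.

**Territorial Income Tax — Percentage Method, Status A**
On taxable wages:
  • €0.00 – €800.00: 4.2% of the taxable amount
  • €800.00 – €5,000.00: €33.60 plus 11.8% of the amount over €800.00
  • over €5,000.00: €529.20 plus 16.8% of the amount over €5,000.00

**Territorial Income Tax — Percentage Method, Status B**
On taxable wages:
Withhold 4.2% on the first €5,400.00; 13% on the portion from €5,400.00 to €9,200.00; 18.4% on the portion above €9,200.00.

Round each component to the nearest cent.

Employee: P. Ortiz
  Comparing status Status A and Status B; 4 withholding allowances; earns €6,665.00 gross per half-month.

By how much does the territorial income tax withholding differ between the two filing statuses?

€381.19

Territorial Income Tax (Status A): taxable = €6,665.00 − 4×€240.00 = €5,705.00
  €529.20 + 16.8% × (€5,705.00 − €5,000.00) = €529.20 + 16.8% × €705.00 = €647.64
Territorial Income Tax (Status B): taxable = €6,665.00 − 4×€240.00 = €5,705.00
  €226.80 + 13% × (€5,705.00 − €5,400.00) = €226.80 + 13% × €305.00 = €266.45
Difference: |€647.64 − €266.45| = €381.19 (higher under Status A)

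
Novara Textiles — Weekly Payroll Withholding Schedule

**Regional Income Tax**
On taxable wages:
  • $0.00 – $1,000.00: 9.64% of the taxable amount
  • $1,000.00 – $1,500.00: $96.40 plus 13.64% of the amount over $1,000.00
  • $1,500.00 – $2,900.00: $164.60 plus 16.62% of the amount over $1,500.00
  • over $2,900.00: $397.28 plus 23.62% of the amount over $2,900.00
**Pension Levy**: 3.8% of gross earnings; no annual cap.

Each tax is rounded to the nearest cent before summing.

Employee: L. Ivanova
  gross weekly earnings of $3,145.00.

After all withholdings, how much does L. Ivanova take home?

$2,570.34

Regional Income Tax: taxable = $3,145.00
  $397.28 + 23.62% × ($3,145.00 − $2,900.00) = $397.28 + 23.62% × $245.00 = $455.15
Pension Levy: 3.8% × $3,145.00 = $119.51
Total withheld: $455.15 + $119.51 = $574.66
Net pay: $3,145.00 − $574.66 = $2,570.34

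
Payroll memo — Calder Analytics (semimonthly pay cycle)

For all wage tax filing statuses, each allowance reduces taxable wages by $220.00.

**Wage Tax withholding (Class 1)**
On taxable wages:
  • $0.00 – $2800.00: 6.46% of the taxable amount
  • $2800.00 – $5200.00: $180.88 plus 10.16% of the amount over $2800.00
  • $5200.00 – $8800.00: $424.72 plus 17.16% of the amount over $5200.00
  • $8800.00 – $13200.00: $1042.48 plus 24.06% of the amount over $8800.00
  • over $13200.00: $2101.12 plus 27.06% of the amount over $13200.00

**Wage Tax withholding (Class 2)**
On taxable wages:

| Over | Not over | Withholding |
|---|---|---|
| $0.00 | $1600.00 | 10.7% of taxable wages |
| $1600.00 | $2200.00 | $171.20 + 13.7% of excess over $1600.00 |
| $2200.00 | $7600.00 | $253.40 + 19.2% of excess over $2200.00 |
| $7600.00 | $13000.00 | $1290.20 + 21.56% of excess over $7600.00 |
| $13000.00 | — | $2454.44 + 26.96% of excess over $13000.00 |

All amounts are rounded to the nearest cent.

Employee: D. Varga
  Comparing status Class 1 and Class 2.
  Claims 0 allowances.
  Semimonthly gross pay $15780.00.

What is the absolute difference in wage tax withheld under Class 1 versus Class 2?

$404.66

Wage Tax (Class 1): taxable = $15780.00
  $2101.12 + 27.06% × ($15780.00 − $13200.00) = $2101.12 + 27.06% × $2580.00 = $2799.27
Wage Tax (Class 2): taxable = $15780.00
  $2454.44 + 26.96% × ($15780.00 − $13000.00) = $2454.44 + 26.96% × $2780.00 = $3203.93
Difference: |$2799.27 − $3203.93| = $404.66 (higher under Class 2)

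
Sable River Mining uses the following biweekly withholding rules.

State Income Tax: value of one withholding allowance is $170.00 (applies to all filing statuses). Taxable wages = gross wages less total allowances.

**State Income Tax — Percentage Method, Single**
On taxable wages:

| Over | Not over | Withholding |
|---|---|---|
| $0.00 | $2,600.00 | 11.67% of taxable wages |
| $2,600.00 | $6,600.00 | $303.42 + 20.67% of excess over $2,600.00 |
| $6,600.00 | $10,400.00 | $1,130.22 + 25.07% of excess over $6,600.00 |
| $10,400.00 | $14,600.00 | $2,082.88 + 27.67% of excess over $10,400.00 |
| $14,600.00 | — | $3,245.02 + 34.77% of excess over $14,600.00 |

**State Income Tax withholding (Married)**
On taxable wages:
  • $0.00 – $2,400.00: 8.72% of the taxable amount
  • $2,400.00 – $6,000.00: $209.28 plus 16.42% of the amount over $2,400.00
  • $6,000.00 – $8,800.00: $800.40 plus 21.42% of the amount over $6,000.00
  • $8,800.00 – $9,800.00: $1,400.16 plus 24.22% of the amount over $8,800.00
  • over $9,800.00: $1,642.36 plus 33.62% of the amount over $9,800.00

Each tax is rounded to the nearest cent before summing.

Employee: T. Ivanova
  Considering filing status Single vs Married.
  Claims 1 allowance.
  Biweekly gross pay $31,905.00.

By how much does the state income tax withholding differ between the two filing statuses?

$185.95

State Income Tax (Single): taxable = $31,905.00 − 1×$170.00 = $31,735.00
  $3,245.02 + 34.77% × ($31,735.00 − $14,600.00) = $3,245.02 + 34.77% × $17,135.00 = $9,202.86
State Income Tax (Married): taxable = $31,905.00 − 1×$170.00 = $31,735.00
  $1,642.36 + 33.62% × ($31,735.00 − $9,800.00) = $1,642.36 + 33.62% × $21,935.00 = $9,016.91
Difference: |$9,202.86 − $9,016.91| = $185.95 (higher under Single)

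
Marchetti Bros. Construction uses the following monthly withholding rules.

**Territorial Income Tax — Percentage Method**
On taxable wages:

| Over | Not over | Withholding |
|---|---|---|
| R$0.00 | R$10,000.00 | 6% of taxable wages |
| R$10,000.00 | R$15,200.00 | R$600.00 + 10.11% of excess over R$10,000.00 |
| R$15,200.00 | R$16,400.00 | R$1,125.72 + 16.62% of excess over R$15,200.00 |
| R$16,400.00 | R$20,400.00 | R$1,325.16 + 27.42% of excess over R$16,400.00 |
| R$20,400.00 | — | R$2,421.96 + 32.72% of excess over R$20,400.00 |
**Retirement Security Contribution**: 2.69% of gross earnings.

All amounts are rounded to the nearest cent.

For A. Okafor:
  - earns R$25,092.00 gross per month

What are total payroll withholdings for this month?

R$4,632.15

Territorial Income Tax: taxable = R$25,092.00
  R$2,421.96 + 32.72% × (R$25,092.00 − R$20,400.00) = R$2,421.96 + 32.72% × R$4,692.00 = R$3,957.18
Retirement Security Contribution: 2.69% × R$25,092.00 = R$674.97
Total: R$3,957.18 + R$674.97 = R$4,632.15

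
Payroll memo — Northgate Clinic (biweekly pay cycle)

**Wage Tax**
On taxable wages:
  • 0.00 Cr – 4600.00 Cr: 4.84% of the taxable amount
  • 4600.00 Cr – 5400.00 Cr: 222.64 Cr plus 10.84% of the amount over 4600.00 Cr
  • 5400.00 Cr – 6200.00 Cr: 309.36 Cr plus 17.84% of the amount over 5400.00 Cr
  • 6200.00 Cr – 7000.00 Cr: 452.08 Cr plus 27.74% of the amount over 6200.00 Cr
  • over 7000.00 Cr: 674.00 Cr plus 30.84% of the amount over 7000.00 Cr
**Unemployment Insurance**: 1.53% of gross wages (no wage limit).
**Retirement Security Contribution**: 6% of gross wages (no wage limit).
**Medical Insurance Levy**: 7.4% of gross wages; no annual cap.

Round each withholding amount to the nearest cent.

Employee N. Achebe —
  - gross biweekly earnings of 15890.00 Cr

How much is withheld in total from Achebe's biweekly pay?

5788.06 Cr

Wage Tax: taxable = 15890.00 Cr
  674.00 Cr + 30.84% × (15890.00 Cr − 7000.00 Cr) = 674.00 Cr + 30.84% × 8890.00 Cr = 3415.68 Cr
Unemployment Insurance: 1.53% × 15890.00 Cr = 243.12 Cr
Retirement Security Contribution: 6% × 15890.00 Cr = 953.40 Cr
Medical Insurance Levy: 7.4% × 15890.00 Cr = 1175.86 Cr
Total: 3415.68 Cr + 243.12 Cr + 953.40 Cr + 1175.86 Cr = 5788.06 Cr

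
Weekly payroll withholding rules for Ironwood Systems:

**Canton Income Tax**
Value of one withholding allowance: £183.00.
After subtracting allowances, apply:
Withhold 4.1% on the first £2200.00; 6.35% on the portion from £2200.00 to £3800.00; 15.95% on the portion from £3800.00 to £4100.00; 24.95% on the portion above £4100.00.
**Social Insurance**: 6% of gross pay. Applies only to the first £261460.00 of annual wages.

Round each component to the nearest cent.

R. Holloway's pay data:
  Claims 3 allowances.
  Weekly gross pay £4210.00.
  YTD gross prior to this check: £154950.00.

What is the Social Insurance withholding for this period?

Social Insurance: 6% × £4210.00 = £252.60

£252.60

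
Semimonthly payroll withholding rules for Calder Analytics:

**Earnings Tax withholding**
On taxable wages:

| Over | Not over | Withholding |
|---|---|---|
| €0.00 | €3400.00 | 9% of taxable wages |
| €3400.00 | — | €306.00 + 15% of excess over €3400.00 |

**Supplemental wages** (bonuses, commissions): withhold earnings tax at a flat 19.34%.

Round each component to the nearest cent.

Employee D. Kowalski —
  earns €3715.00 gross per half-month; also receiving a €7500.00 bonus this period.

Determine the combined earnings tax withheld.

Earnings Tax: taxable = €3715.00
  €306.00 + 15% × (€3715.00 − €3400.00) = €306.00 + 15% × €315.00 = €353.25
Supplemental (19.34% flat on bonus): 19.34% × €7500.00 = €1450.50
Total earnings tax: €353.25 + €1450.50 = €1803.75

€1803.75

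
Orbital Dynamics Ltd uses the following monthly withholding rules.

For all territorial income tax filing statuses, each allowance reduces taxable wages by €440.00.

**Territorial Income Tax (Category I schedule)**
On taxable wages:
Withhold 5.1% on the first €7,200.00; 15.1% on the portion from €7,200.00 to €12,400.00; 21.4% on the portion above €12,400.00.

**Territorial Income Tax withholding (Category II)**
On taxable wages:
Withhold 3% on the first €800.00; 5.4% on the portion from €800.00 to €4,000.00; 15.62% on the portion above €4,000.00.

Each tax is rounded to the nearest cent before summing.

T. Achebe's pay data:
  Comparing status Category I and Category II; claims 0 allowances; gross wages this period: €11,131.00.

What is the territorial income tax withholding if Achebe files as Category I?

Territorial Income Tax (Category I): taxable = €11,131.00
  €367.20 + 15.1% × (€11,131.00 − €7,200.00) = €367.20 + 15.1% × €3,931.00 = €960.78

€960.78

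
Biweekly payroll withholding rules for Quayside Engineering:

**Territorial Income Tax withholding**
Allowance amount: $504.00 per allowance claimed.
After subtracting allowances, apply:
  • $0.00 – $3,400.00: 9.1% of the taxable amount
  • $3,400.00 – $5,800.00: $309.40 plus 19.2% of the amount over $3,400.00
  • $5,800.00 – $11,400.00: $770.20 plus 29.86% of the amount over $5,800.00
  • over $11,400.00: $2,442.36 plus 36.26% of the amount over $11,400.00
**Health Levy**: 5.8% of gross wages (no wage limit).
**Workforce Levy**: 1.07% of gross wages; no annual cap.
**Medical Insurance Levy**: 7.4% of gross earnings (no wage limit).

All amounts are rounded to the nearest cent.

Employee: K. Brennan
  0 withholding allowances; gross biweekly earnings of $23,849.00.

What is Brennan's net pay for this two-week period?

$13,489.38

Territorial Income Tax: taxable = $23,849.00
  $2,442.36 + 36.26% × ($23,849.00 − $11,400.00) = $2,442.36 + 36.26% × $12,449.00 = $6,956.37
Health Levy: 5.8% × $23,849.00 = $1,383.24
Workforce Levy: 1.07% × $23,849.00 = $255.18
Medical Insurance Levy: 7.4% × $23,849.00 = $1,764.83
Total withheld: $6,956.37 + $1,383.24 + $255.18 + $1,764.83 = $10,359.62
Net pay: $23,849.00 − $10,359.62 = $13,489.38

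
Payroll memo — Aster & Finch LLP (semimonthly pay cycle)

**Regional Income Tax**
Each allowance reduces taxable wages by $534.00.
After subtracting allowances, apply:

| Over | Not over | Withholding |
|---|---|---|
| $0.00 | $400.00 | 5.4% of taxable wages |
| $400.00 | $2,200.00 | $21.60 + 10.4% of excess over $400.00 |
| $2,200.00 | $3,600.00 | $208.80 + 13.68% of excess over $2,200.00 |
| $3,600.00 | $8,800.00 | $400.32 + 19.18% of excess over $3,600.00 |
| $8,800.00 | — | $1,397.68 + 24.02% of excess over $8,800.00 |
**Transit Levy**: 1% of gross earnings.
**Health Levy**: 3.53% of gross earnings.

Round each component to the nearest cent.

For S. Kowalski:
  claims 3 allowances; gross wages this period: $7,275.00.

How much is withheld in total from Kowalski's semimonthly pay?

Regional Income Tax: taxable = $7,275.00 − 3×$534.00 = $5,673.00
  $400.32 + 19.18% × ($5,673.00 − $3,600.00) = $400.32 + 19.18% × $2,073.00 = $797.92
Transit Levy: 1% × $7,275.00 = $72.75
Health Levy: 3.53% × $7,275.00 = $256.81
Total: $797.92 + $72.75 + $256.81 = $1,127.48

$1,127.48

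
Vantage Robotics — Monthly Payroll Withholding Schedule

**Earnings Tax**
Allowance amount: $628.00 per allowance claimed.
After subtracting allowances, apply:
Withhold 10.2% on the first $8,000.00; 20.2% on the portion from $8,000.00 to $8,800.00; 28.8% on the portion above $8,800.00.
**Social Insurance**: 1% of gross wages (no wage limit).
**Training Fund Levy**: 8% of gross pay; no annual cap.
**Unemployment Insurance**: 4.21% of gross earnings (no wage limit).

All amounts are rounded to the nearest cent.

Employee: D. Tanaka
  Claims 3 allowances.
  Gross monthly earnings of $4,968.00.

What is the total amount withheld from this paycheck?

Earnings Tax: taxable = $4,968.00 − 3×$628.00 = $3,084.00
  10.2% × $3,084.00 = $314.57
Social Insurance: 1% × $4,968.00 = $49.68
Training Fund Levy: 8% × $4,968.00 = $397.44
Unemployment Insurance: 4.21% × $4,968.00 = $209.15
Total: $314.57 + $49.68 + $397.44 + $209.15 = $970.84

$970.84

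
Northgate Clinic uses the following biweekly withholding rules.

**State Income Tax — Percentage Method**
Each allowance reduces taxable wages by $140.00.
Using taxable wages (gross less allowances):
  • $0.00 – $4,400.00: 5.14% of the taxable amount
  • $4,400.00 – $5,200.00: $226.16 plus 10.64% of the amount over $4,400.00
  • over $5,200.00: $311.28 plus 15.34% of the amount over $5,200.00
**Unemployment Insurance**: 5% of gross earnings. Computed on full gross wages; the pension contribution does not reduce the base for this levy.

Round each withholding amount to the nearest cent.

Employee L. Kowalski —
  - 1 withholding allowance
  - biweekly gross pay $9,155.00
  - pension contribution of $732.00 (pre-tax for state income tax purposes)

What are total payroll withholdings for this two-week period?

State Income Tax: taxable = $9,155.00 − $732.00 − 1×$140.00 = $8,283.00
  $311.28 + 15.34% × ($8,283.00 − $5,200.00) = $311.28 + 15.34% × $3,083.00 = $784.21
Unemployment Insurance: 5% × $9,155.00 = $457.75
Total: $784.21 + $457.75 = $1,241.96

$1,241.96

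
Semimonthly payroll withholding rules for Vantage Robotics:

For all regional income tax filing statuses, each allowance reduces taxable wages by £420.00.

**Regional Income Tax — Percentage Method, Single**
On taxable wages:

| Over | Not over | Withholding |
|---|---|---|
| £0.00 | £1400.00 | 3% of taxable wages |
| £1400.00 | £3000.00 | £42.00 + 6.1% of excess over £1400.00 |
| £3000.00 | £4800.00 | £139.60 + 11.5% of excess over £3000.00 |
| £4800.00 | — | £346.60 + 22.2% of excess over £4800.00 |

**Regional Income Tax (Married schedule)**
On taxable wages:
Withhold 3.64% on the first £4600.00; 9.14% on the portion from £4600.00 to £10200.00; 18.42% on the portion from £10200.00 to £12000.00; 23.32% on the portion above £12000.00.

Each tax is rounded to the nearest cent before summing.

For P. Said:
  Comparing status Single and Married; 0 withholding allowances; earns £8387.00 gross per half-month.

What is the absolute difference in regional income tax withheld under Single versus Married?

Regional Income Tax (Single): taxable = £8387.00
  £346.60 + 22.2% × (£8387.00 − £4800.00) = £346.60 + 22.2% × £3587.00 = £1142.91
Regional Income Tax (Married): taxable = £8387.00
  £167.44 + 9.14% × (£8387.00 − £4600.00) = £167.44 + 9.14% × £3787.00 = £513.57
Difference: |£1142.91 − £513.57| = £629.34 (higher under Single)

£629.34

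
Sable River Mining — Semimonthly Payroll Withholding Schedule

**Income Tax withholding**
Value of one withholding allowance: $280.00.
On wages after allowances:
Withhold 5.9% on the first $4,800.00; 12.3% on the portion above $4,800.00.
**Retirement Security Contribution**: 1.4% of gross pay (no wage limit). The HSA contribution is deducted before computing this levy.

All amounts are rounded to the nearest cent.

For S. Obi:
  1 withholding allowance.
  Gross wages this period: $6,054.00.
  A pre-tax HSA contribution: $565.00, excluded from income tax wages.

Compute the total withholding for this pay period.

Income Tax: taxable = $6,054.00 − $565.00 − 1×$280.00 = $5,209.00
  $283.20 + 12.3% × ($5,209.00 − $4,800.00) = $283.20 + 12.3% × $409.00 = $333.51
Retirement Security Contribution: 1.4% × $5,489.00 = $76.85
Total: $333.51 + $76.85 = $410.36

$410.36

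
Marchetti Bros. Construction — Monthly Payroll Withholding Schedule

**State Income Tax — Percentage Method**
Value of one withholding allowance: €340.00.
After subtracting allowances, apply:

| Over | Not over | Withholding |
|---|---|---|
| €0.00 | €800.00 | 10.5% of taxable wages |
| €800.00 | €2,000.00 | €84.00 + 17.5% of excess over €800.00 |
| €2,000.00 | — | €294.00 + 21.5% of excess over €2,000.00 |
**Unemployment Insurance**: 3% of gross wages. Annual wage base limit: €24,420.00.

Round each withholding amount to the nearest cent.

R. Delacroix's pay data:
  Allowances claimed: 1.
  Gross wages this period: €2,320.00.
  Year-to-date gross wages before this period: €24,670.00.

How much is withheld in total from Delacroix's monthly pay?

State Income Tax: taxable = €2,320.00 − 1×€340.00 = €1,980.00
  €84.00 + 17.5% × (€1,980.00 − €800.00) = €84.00 + 17.5% × €1,180.00 = €290.50
Unemployment Insurance: YTD €24,670.00 ≥ cap €24,420.00 → €0.00
Total: €290.50 + €0.00 = €290.50

€290.50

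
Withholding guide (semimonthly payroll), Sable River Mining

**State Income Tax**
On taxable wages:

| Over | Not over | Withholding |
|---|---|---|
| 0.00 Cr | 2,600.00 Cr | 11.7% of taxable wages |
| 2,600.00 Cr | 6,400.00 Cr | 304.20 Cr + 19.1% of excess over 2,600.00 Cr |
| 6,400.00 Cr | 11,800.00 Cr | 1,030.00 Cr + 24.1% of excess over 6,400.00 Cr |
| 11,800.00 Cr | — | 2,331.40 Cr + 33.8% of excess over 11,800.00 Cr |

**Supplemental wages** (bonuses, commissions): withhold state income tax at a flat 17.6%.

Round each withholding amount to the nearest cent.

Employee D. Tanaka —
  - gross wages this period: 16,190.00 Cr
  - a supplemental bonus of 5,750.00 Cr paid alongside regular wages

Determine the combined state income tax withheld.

4,827.22 Cr

State Income Tax: taxable = 16,190.00 Cr
  2,331.40 Cr + 33.8% × (16,190.00 Cr − 11,800.00 Cr) = 2,331.40 Cr + 33.8% × 4,390.00 Cr = 3,815.22 Cr
Supplemental (17.6% flat on bonus): 17.6% × 5,750.00 Cr = 1,012.00 Cr
Total state income tax: 3,815.22 Cr + 1,012.00 Cr = 4,827.22 Cr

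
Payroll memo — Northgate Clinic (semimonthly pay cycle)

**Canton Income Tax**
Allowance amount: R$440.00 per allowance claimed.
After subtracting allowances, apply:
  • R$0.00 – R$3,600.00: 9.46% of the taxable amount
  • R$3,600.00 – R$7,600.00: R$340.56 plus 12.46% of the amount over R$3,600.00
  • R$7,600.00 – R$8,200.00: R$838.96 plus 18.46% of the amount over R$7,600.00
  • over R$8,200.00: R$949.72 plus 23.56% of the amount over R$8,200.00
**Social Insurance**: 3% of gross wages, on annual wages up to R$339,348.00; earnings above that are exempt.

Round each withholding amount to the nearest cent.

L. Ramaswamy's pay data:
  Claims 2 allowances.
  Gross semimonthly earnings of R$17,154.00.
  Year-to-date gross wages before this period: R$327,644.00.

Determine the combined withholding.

R$3,203.07

Canton Income Tax: taxable = R$17,154.00 − 2×R$440.00 = R$16,274.00
  R$949.72 + 23.56% × (R$16,274.00 − R$8,200.00) = R$949.72 + 23.56% × R$8,074.00 = R$2,851.95
Social Insurance: cap R$339,348.00 − YTD R$327,644.00 = R$11,704.00 subject; 3% × R$11,704.00 = R$351.12
Total: R$2,851.95 + R$351.12 = R$3,203.07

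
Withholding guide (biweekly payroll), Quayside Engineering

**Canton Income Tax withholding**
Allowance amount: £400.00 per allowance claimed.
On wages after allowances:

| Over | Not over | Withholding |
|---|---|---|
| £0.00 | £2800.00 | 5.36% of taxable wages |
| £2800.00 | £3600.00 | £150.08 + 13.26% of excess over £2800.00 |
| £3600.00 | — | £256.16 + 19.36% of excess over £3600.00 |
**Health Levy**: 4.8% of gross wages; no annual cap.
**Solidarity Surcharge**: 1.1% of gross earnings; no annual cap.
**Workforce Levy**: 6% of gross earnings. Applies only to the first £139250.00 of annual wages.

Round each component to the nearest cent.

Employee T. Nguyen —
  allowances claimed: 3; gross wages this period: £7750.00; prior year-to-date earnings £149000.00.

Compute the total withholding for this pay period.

£1284.53

Canton Income Tax: taxable = £7750.00 − 3×£400.00 = £6550.00
  £256.16 + 19.36% × (£6550.00 − £3600.00) = £256.16 + 19.36% × £2950.00 = £827.28
Health Levy: 4.8% × £7750.00 = £372.00
Solidarity Surcharge: 1.1% × £7750.00 = £85.25
Workforce Levy: YTD £149000.00 ≥ cap £139250.00 → £0.00
Total: £827.28 + £372.00 + £85.25 + £0.00 = £1284.53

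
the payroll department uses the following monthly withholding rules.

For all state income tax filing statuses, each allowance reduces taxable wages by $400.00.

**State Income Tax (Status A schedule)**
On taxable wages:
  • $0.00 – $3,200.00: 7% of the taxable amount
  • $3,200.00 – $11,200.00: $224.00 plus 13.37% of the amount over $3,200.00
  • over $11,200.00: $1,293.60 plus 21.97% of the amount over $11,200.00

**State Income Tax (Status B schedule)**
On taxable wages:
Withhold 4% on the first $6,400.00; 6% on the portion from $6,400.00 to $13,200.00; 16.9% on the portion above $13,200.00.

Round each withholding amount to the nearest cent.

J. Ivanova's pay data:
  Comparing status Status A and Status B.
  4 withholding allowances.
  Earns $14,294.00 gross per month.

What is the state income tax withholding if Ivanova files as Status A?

State Income Tax (Status A): taxable = $14,294.00 − 4×$400.00 = $12,694.00
  $1,293.60 + 21.97% × ($12,694.00 − $11,200.00) = $1,293.60 + 21.97% × $1,494.00 = $1,621.83

$1,621.83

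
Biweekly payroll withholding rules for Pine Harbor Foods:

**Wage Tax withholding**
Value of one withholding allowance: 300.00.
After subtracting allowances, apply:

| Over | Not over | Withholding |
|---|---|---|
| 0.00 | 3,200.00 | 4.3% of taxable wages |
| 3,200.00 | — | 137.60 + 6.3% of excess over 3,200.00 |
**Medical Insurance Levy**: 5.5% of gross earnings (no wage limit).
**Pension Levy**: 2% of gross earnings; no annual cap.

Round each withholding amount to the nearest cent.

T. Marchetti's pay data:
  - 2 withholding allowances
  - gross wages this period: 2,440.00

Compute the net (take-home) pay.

2,177.88

Wage Tax: taxable = 2,440.00 − 2×300.00 = 1,840.00
  4.3% × 1,840.00 = 79.12
Medical Insurance Levy: 5.5% × 2,440.00 = 134.20
Pension Levy: 2% × 2,440.00 = 48.80
Total withheld: 79.12 + 134.20 + 48.80 = 262.12
Net pay: 2,440.00 − 262.12 = 2,177.88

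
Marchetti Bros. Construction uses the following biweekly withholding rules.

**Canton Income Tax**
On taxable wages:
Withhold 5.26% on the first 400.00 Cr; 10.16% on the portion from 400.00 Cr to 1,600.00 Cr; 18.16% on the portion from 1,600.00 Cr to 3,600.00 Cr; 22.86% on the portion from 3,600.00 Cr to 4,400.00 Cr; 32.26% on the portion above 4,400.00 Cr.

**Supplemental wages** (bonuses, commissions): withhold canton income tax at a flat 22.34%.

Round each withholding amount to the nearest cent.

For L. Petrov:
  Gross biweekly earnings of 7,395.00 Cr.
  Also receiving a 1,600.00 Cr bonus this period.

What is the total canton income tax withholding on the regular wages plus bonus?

Canton Income Tax: taxable = 7,395.00 Cr
  689.04 Cr + 32.26% × (7,395.00 Cr − 4,400.00 Cr) = 689.04 Cr + 32.26% × 2,995.00 Cr = 1,655.23 Cr
Supplemental (22.34% flat on bonus): 22.34% × 1,600.00 Cr = 357.44 Cr
Total canton income tax: 1,655.23 Cr + 357.44 Cr = 2,012.67 Cr

2,012.67 Cr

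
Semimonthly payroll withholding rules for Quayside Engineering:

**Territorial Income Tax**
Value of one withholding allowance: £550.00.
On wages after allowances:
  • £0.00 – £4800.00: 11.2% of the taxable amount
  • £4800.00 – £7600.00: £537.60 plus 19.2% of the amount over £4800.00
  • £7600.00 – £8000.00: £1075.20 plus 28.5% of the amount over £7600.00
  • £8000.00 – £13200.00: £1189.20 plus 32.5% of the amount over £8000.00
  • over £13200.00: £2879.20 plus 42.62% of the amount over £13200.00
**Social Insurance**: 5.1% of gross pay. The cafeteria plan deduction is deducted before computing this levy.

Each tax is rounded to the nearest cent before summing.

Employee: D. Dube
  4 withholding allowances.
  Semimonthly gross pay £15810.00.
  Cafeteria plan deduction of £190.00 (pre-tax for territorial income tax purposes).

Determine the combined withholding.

Territorial Income Tax: taxable = £15810.00 − £190.00 − 4×£550.00 = £13420.00
  £2879.20 + 42.62% × (£13420.00 − £13200.00) = £2879.20 + 42.62% × £220.00 = £2972.96
Social Insurance: 5.1% × £15620.00 = £796.62
Total: £2972.96 + £796.62 = £3769.58

£3769.58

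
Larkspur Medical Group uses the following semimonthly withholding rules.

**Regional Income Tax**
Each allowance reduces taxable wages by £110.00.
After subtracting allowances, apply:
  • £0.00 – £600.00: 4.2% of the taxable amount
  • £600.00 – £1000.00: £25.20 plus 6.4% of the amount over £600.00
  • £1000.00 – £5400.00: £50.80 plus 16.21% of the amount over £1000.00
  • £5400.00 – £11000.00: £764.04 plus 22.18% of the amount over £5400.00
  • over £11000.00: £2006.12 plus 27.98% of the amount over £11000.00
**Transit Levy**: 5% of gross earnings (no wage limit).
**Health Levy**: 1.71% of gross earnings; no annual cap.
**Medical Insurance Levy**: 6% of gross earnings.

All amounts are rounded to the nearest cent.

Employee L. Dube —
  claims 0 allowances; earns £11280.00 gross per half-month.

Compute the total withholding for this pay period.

Regional Income Tax: taxable = £11280.00
  £2006.12 + 27.98% × (£11280.00 − £11000.00) = £2006.12 + 27.98% × £280.00 = £2084.46
Transit Levy: 5% × £11280.00 = £564.00
Health Levy: 1.71% × £11280.00 = £192.89
Medical Insurance Levy: 6% × £11280.00 = £676.80
Total: £2084.46 + £564.00 + £192.89 + £676.80 = £3518.15

£3518.15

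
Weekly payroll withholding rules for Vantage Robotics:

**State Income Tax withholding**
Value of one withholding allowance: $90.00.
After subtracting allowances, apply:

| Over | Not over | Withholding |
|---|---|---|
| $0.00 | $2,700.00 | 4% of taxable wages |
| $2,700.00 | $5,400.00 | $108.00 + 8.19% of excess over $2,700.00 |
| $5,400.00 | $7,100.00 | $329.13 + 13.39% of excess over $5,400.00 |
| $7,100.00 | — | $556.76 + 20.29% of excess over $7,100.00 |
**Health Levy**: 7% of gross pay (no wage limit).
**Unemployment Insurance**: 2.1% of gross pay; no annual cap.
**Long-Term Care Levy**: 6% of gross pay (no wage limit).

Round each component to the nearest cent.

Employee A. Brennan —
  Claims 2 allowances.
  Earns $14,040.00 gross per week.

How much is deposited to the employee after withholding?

$9,991.60

State Income Tax: taxable = $14,040.00 − 2×$90.00 = $13,860.00
  $556.76 + 20.29% × ($13,860.00 − $7,100.00) = $556.76 + 20.29% × $6,760.00 = $1,928.36
Health Levy: 7% × $14,040.00 = $982.80
Unemployment Insurance: 2.1% × $14,040.00 = $294.84
Long-Term Care Levy: 6% × $14,040.00 = $842.40
Total withheld: $1,928.36 + $982.80 + $294.84 + $842.40 = $4,048.40
Net pay: $14,040.00 − $4,048.40 = $9,991.60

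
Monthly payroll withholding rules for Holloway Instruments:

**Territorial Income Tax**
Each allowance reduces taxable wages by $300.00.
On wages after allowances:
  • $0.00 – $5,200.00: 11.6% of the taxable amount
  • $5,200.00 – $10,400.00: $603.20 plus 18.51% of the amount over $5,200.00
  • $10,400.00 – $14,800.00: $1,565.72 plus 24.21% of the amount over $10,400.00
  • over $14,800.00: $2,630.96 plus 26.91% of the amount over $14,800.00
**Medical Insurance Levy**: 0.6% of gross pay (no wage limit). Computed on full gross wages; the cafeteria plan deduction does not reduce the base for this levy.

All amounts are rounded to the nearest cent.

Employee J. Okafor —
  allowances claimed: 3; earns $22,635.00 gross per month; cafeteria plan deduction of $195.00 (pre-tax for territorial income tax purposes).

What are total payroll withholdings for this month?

$4,580.50

Territorial Income Tax: taxable = $22,635.00 − $195.00 − 3×$300.00 = $21,540.00
  $2,630.96 + 26.91% × ($21,540.00 − $14,800.00) = $2,630.96 + 26.91% × $6,740.00 = $4,444.69
Medical Insurance Levy: 0.6% × $22,635.00 = $135.81
Total: $4,444.69 + $135.81 = $4,580.50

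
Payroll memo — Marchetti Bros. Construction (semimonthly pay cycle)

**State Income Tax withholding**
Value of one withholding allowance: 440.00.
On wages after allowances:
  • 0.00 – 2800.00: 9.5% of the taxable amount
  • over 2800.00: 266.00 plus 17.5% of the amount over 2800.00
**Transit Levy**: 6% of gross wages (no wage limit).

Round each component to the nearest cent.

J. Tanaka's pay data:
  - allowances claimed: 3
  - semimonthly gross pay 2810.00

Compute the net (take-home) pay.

State Income Tax: taxable = 2810.00 − 3×440.00 = 1490.00
  9.5% × 1490.00 = 141.55
Transit Levy: 6% × 2810.00 = 168.60
Total withheld: 141.55 + 168.60 = 310.15
Net pay: 2810.00 − 310.15 = 2499.85

2499.85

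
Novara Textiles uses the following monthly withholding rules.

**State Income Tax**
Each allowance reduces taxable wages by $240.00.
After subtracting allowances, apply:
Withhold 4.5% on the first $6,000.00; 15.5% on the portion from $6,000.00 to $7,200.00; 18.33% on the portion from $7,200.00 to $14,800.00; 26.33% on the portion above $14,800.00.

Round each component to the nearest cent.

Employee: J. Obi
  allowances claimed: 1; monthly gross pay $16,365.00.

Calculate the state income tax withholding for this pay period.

$2,197.95

State Income Tax: taxable = $16,365.00 − 1×$240.00 = $16,125.00
  $1,849.08 + 26.33% × ($16,125.00 − $14,800.00) = $1,849.08 + 26.33% × $1,325.00 = $2,197.95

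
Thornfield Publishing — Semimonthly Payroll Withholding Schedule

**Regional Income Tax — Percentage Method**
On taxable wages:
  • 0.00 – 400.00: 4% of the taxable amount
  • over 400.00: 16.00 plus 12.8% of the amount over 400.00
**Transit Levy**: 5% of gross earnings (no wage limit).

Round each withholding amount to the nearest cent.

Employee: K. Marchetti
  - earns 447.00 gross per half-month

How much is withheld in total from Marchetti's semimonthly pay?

44.37

Regional Income Tax: taxable = 447.00
  16.00 + 12.8% × (447.00 − 400.00) = 16.00 + 12.8% × 47.00 = 22.02
Transit Levy: 5% × 447.00 = 22.35
Total: 22.02 + 22.35 = 44.37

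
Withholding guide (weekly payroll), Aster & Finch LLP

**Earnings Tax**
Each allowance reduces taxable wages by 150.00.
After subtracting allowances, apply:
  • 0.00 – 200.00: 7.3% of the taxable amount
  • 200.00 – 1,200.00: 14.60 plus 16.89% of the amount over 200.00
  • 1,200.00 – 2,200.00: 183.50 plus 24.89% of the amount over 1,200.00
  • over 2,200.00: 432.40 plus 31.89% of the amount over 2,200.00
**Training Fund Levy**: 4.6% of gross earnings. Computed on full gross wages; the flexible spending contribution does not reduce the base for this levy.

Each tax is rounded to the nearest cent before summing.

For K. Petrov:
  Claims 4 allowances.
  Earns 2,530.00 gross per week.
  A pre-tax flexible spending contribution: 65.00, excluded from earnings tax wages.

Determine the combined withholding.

465.40

Earnings Tax: taxable = 2,530.00 − 65.00 − 4×150.00 = 1,865.00
  183.50 + 24.89% × (1,865.00 − 1,200.00) = 183.50 + 24.89% × 665.00 = 349.02
Training Fund Levy: 4.6% × 2,530.00 = 116.38
Total: 349.02 + 116.38 = 465.40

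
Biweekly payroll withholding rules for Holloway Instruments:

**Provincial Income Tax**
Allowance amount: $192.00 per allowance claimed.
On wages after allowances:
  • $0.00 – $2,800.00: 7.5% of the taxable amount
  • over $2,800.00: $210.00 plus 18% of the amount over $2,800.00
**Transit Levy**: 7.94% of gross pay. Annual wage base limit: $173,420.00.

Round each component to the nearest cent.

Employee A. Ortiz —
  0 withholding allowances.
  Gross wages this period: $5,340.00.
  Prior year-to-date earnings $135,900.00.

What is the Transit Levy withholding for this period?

Transit Levy: 7.94% × $5,340.00 = $424.00

$424.00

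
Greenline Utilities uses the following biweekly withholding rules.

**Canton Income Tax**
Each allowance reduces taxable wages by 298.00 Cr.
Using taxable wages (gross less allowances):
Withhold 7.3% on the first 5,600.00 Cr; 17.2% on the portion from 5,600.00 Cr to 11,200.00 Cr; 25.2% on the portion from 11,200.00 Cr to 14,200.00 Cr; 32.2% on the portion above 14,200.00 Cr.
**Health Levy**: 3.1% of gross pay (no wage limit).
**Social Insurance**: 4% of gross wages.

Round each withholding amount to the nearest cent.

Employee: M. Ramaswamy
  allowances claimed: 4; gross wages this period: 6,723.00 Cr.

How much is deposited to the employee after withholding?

Canton Income Tax: taxable = 6,723.00 Cr − 4×298.00 Cr = 5,531.00 Cr
  7.3% × 5,531.00 Cr = 403.76 Cr
Health Levy: 3.1% × 6,723.00 Cr = 208.41 Cr
Social Insurance: 4% × 6,723.00 Cr = 268.92 Cr
Total withheld: 403.76 Cr + 208.41 Cr + 268.92 Cr = 881.09 Cr
Net pay: 6,723.00 Cr − 881.09 Cr = 5,841.91 Cr

5,841.91 Cr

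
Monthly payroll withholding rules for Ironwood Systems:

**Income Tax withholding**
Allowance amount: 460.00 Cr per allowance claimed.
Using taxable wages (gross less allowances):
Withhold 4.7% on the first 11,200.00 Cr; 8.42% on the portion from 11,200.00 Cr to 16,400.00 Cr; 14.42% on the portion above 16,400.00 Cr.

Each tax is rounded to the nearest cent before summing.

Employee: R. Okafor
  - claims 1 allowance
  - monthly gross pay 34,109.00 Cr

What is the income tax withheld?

Income Tax: taxable = 34,109.00 Cr − 1×460.00 Cr = 33,649.00 Cr
  964.24 Cr + 14.42% × (33,649.00 Cr − 16,400.00 Cr) = 964.24 Cr + 14.42% × 17,249.00 Cr = 3,451.55 Cr

3,451.55 Cr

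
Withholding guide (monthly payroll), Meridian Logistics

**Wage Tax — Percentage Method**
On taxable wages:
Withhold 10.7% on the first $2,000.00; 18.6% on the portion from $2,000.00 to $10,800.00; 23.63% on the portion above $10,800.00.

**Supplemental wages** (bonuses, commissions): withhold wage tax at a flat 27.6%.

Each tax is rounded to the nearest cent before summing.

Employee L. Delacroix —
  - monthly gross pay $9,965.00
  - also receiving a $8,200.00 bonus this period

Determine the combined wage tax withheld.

$3,958.69

Wage Tax: taxable = $9,965.00
  $214.00 + 18.6% × ($9,965.00 − $2,000.00) = $214.00 + 18.6% × $7,965.00 = $1,695.49
Supplemental (27.6% flat on bonus): 27.6% × $8,200.00 = $2,263.20
Total wage tax: $1,695.49 + $2,263.20 = $3,958.69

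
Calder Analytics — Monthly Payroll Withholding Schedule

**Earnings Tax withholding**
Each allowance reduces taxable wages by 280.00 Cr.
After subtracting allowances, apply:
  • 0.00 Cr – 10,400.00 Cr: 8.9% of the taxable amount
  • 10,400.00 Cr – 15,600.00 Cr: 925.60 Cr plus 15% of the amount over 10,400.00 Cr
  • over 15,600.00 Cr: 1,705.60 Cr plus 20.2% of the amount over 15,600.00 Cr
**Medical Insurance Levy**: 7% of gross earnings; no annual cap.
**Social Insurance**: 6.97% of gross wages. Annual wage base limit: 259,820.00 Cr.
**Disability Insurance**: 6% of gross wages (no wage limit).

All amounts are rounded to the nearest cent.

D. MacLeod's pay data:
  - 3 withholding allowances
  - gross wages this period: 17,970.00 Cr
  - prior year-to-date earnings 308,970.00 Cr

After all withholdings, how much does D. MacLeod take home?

13,619.24 Cr

Earnings Tax: taxable = 17,970.00 Cr − 3×280.00 Cr = 17,130.00 Cr
  1,705.60 Cr + 20.2% × (17,130.00 Cr − 15,600.00 Cr) = 1,705.60 Cr + 20.2% × 1,530.00 Cr = 2,014.66 Cr
Medical Insurance Levy: 7% × 17,970.00 Cr = 1,257.90 Cr
Social Insurance: YTD 308,970.00 Cr ≥ cap 259,820.00 Cr → 0.00 Cr
Disability Insurance: 6% × 17,970.00 Cr = 1,078.20 Cr
Total withheld: 2,014.66 Cr + 1,257.90 Cr + 0.00 Cr + 1,078.20 Cr = 4,350.76 Cr
Net pay: 17,970.00 Cr − 4,350.76 Cr = 13,619.24 Cr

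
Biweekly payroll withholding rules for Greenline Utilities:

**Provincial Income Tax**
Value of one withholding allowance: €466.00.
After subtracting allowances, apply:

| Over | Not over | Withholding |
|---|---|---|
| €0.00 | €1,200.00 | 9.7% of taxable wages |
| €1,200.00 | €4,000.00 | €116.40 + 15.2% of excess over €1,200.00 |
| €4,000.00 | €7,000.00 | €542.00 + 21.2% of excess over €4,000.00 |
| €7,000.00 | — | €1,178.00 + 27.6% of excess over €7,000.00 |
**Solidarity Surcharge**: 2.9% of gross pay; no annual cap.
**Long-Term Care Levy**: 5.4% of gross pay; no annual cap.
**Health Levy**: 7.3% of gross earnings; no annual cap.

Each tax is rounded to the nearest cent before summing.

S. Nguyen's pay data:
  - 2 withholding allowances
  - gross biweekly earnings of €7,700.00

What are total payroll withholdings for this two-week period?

€2,330.02

Provincial Income Tax: taxable = €7,700.00 − 2×€466.00 = €6,768.00
  €542.00 + 21.2% × (€6,768.00 − €4,000.00) = €542.00 + 21.2% × €2,768.00 = €1,128.82
Solidarity Surcharge: 2.9% × €7,700.00 = €223.30
Long-Term Care Levy: 5.4% × €7,700.00 = €415.80
Health Levy: 7.3% × €7,700.00 = €562.10
Total: €1,128.82 + €223.30 + €415.80 + €562.10 = €2,330.02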